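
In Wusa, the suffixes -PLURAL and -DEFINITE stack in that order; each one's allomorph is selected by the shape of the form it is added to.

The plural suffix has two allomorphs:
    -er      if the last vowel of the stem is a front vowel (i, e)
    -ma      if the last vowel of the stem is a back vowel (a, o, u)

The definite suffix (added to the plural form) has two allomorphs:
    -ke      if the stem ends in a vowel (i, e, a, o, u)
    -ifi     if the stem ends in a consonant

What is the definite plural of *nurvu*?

nurvumake

Since the last vowel of *nurvu* is /u/ (a back vowel), it takes -ma, giving *nurvuma*.
Since the final sound of the plural form *nurvuma* is /a/ (a vowel), it takes -ke, giving *nurvumake*.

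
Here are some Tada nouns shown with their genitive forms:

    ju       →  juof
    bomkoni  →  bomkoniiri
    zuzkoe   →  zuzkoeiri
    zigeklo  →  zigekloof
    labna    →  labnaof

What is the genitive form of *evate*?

The suffix is conditioned by the last vowel: -iri when the last vowel of the stem is a front vowel (*bomkoni*, *zuzkoe*); -of when the last vowel of the stem is a back vowel (*ju*, *zigeklo*, *labna*).
*evate* — last vowel /e/ (a front vowel) → -iri → *evateiri*.

evateiri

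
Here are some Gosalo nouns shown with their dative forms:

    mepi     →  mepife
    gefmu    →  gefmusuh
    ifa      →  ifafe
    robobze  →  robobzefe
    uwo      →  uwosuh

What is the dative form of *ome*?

The pattern is rounding harmony: -suh when the last vowel of the stem is a rounded vowel (*gefmu*, *uwo*); -fe when the last vowel of the stem is an unrounded vowel (*mepi*, *ifa*, *robobze*).
The last vowel of *ome* is /e/, which is an unrounded vowel, so the suffix is -fe, giving *omefe*.

omefe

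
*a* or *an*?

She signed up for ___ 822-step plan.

The indefinite article is chosen by the initial *sound* of the following word, not its spelling.
The number *822* is spoken "eight hundred …", beginning with /eɪt/ — a vowel sound.
So the article is *an*: She signed up for an 822-step plan.

an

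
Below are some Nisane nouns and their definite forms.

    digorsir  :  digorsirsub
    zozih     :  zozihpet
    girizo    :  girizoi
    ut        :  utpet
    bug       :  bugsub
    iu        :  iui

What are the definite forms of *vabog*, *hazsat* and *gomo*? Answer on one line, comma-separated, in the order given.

The suffix is conditioned by the final sound: -pet when the stem ends in a voiceless consonant (*zozih*, *ut*); -sub when the stem ends in a voiced consonant (*digorsir*, *bug*); -i when the stem ends in a vowel (*girizo*, *iu*).
*vabog* — final sound /g/ (a voiced consonant) → -sub → *vabogsub*.
*hazsat* — final sound /t/ (a voiceless consonant) → -pet → *hazsatpet*.
*gomo*: final sound = /o/, a vowel → -i → *gomoi*.

vabogsub, hazsatpet, gomoi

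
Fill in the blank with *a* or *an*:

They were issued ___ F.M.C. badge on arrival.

The indefinite article is chosen by the initial *sound* of the following word, not its spelling.
The initialism *F.M.C.* is read letter by letter; the first letter, F, is pronounced /ɛf/, which begins with a vowel sound.
So the article is *an*: They were issued an F.M.C. badge on arrival.

an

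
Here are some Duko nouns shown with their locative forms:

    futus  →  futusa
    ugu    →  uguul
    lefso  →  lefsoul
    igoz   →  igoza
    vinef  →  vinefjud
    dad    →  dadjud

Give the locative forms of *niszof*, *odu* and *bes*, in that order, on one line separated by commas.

The pattern is sibilance of the final sound: -a when the stem ends in a sibilant (*futus*, *igoz*); -jud when the stem ends in a non-sibilant consonant (*vinef*, *dad*); -ul when the stem ends in a vowel (*ugu*, *lefso*).
*niszof*: final sound = /f/, a non-sibilant consonant → -jud → *niszofjud*.
Since the final sound of *odu* is /u/ (a vowel), it takes -ul, giving *oduul*.
The final sound of *bes* is /s/, which is a sibilant, so the suffix is -a, giving *besa*.

niszofjud, oduul, besa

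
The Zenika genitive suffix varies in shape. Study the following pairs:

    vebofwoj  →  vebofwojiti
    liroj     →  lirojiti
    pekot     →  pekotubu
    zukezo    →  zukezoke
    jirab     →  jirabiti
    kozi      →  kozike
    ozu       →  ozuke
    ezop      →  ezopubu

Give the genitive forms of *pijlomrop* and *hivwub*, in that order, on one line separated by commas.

pijlomropubu, hivwubiti

The suffix is conditioned by the final sound: -ubu when the stem ends in a voiceless consonant (*pekot*, *ezop*); -iti when the stem ends in a voiced consonant (*vebofwoj*, *liroj*, *jirab*); -ke when the stem ends in a vowel (*zukezo*, *kozi*, *ozu*).
*pijlomrop* — final sound /p/ (a voiceless consonant) → -ubu → *pijlomropubu*.
*hivwub*: final sound = /b/, a voiced consonant → -iti → *hivwubiti*.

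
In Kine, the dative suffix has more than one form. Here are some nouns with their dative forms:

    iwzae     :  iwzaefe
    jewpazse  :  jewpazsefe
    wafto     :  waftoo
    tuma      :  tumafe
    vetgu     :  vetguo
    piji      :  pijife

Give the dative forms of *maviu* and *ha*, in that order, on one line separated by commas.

maviuo, hafe

Looking at the last vowel of each stem: -o when the last vowel of the stem is a rounded vowel (*wafto*, *vetgu*); -fe when the last vowel of the stem is an unrounded vowel (*iwzae*, *jewpazse*, *tuma*, *piji*).
The last vowel of *maviu* is /u/, which is a rounded vowel, so the suffix is -o, giving *maviuo*.
*ha* — last vowel /a/ (an unrounded vowel) → -fe → *hafe*.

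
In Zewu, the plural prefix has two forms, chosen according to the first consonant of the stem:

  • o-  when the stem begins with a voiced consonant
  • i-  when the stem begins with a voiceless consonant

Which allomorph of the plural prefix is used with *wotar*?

o-

Since the first consonant of *wotar* is /w/ (voiced), it takes o-.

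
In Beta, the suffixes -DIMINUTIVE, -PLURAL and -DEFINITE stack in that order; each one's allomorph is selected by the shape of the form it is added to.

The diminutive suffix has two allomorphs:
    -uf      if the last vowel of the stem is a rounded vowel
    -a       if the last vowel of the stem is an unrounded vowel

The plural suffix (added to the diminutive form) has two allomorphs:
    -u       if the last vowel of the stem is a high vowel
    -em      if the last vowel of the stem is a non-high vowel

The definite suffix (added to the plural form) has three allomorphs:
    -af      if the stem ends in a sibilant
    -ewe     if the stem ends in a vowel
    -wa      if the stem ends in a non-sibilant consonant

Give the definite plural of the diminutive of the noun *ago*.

The last vowel of *ago* is /o/, which is a rounded vowel, so the diminutive suffix is -uf, giving *agouf*.
Since the last vowel of the diminutive form *agouf* is /u/ (a high vowel), it takes -u, giving *agoufu*.
Since the final sound of the plural form *agoufu* is /u/ (a vowel), it takes -ewe, giving *agoufuewe*.

agoufuewe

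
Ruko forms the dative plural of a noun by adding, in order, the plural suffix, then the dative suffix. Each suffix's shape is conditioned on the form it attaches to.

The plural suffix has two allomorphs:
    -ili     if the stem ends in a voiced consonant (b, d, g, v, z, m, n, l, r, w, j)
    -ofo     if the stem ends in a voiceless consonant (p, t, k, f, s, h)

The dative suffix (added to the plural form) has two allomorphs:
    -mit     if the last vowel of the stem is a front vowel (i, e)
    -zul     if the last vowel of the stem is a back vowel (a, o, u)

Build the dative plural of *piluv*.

piluvilimit

*piluv*: final consonant = /v/, voiced → -ili → *piluvili*.
The last vowel of the plural form *piluvili* is /i/, which is a front vowel, so the dative suffix is -mit, giving *piluvilimit*.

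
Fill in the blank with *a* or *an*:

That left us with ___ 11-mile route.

The indefinite article is chosen by the initial *sound* of the following word, not its spelling.
The number *11* is spoken "eleven", beginning with /ɪˈlɛvən/ — a vowel sound.
So the article is *an*: That left us with an 11-mile route.

an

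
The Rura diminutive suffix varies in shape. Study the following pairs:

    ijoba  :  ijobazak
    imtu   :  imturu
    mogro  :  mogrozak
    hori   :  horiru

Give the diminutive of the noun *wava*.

wavazak

The pattern is height harmony: -ru when the last vowel of the stem is a high vowel (*imtu*, *hori*); -zak when the last vowel of the stem is a non-high vowel (*ijoba*, *mogro*).
The last vowel of *wava* is /a/, which is a non-high vowel, so the suffix is -zak, giving *wavazak*.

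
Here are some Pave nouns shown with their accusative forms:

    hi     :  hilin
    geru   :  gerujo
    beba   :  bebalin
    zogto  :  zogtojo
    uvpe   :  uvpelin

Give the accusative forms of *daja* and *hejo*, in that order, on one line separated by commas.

The alternation tracks the last vowel of the stem — -jo when the last vowel of the stem is a rounded vowel (*geru*, *zogto*); -lin when the last vowel of the stem is an unrounded vowel (*hi*, *beba*, *uvpe*).
The last vowel of *daja* is /a/, which is an unrounded vowel, so the suffix is -lin, giving *dajalin*.
*hejo* — last vowel /o/ (a rounded vowel) → -jo → *hejojo*.

dajalin, hejojo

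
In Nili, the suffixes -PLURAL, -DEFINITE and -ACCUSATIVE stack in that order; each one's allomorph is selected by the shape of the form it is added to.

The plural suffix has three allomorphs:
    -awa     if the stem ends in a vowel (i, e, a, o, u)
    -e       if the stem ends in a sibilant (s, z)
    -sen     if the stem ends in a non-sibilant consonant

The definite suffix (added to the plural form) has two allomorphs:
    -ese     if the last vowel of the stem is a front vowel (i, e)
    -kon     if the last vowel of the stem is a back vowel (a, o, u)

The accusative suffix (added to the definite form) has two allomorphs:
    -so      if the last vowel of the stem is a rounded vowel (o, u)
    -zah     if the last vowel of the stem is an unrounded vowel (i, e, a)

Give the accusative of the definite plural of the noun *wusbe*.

wusbeawakonso

Since the final sound of *wusbe* is /e/ (a vowel), it takes -awa, giving *wusbeawa*.
The last vowel of the plural form *wusbeawa* is /a/, which is a back vowel, so the definite suffix is -kon, giving *wusbeawakon*.
The last vowel of the definite form *wusbeawakon* is /o/, which is a rounded vowel, so the accusative suffix is -so, giving *wusbeawakonso*.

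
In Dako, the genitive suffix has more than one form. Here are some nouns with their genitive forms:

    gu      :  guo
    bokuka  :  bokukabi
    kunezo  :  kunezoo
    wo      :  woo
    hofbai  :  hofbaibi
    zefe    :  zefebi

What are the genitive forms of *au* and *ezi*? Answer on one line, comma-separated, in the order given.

auo, ezibi

The suffix is conditioned by the last vowel: -o when the last vowel of the stem is a rounded vowel (*gu*, *kunezo*, *wo*); -bi when the last vowel of the stem is an unrounded vowel (*bokuka*, *hofbai*, *zefe*).
Since the last vowel of *au* is /u/ (a rounded vowel), it takes -o, giving *auo*.
The last vowel of *ezi* is /i/, which is an unrounded vowel, so the suffix is -bi, giving *ezibi*.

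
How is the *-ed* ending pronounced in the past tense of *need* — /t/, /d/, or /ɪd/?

/ɪd/

The stem *need* ends in /t/ or /d/.
The -ed suffix is realized as /ɪd/ after /t, d/; as /t/ after other voiceless consonants; and as /d/ after other voiced sounds.
So -ed on *need* is pronounced /ɪd/.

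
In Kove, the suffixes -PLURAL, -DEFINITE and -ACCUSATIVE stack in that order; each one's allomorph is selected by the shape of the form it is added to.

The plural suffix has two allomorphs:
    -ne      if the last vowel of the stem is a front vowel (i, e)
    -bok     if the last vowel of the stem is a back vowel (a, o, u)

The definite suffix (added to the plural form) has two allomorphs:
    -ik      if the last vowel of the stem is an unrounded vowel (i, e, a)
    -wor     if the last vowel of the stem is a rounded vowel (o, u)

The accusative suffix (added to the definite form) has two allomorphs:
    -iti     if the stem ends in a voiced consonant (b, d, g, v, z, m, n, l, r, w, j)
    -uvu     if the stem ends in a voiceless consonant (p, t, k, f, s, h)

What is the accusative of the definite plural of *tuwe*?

*tuwe* — last vowel /e/ (a front vowel) → -ne → *tuwene*.
The plural form *tuwene*: last vowel = /e/, an unrounded vowel → -ik → *tuweneik*.
The final consonant of the definite form *tuweneik* is /k/, which is voiceless, so the accusative suffix is -uvu, giving *tuweneikuvu*.

tuweneikuvu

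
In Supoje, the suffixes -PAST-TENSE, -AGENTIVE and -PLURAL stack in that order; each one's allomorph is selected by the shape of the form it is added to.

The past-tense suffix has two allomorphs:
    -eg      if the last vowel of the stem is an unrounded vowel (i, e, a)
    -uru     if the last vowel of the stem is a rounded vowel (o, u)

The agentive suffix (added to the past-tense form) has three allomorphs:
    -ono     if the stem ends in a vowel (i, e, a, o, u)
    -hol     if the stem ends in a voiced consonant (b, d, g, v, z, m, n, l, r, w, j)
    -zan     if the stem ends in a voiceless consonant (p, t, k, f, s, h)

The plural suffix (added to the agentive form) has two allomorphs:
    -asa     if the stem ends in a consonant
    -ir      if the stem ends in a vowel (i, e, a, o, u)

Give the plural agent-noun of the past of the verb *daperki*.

daperkiegholasa

Since the last vowel of *daperki* is /i/ (an unrounded vowel), it takes -eg, giving *daperkieg*.
The past-tense form *daperkieg*: final sound = /g/, a voiced consonant → -hol → *daperkieghol*.
Since the final sound of the agentive form *daperkieghol* is /l/ (a consonant), it takes -asa, giving *daperkiegholasa*.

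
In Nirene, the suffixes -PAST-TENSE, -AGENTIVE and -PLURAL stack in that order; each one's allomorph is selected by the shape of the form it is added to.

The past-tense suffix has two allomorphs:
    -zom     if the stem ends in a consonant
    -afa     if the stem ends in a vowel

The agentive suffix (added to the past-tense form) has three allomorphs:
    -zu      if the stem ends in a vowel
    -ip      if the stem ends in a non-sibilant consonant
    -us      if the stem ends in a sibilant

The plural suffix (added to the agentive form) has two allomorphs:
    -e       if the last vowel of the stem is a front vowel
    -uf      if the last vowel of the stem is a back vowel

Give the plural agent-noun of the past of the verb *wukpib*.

wukpibzomipe

*wukpib* — final sound /b/ (a consonant) → -zom → *wukpibzom*.
The past-tense form *wukpibzom* — final sound /m/ (a non-sibilant consonant) → -ip → *wukpibzomip*.
The last vowel of the agentive form *wukpibzomip* is /i/, which is a front vowel, so the plural suffix is -e, giving *wukpibzomipe*.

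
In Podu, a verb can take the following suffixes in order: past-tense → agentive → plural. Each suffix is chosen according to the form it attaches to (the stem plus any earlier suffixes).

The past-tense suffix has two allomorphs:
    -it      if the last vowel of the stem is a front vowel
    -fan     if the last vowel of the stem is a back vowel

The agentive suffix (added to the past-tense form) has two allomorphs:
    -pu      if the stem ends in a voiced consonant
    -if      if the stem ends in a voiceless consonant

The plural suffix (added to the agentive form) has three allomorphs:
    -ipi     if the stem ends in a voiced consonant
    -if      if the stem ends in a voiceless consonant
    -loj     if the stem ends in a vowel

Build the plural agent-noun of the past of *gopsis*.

gopsisitifif

Since the last vowel of *gopsis* is /i/ (a front vowel), it takes -it, giving *gopsisit*.
The past-tense form *gopsisit* — final consonant /t/ (voiceless) → -if → *gopsisitif*.
The agentive form *gopsisitif* — final sound /f/ (a voiceless consonant) → -if → *gopsisitifif*.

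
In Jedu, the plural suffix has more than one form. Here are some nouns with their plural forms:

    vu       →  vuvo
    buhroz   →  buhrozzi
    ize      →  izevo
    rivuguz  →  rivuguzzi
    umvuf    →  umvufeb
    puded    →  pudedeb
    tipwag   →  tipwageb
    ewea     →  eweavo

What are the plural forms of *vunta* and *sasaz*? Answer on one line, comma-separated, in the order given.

vuntavo, sasazzi

The suffix is conditioned by the final sound: -zi when the stem ends in a sibilant (*buhroz*, *rivuguz*); -eb when the stem ends in a non-sibilant consonant (*umvuf*, *puded*, *tipwag*); -vo when the stem ends in a vowel (*vu*, *ize*, *ewea*).
*vunta* — final sound /a/ (a vowel) → -vo → *vuntavo*.
Since the final sound of *sasaz* is /z/ (a sibilant), it takes -zi, giving *sasazzi*.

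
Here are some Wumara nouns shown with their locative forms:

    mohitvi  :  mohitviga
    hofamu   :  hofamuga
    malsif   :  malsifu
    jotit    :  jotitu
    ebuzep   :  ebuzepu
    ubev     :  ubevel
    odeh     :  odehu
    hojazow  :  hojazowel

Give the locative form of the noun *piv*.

pivel

The suffix is conditioned by the final sound: -u when the stem ends in a voiceless consonant (*malsif*, *jotit*, *ebuzep*, *odeh*); -el when the stem ends in a voiced consonant (*ubev*, *hojazow*); -ga when the stem ends in a vowel (*mohitvi*, *hofamu*).
*piv* — final sound /v/ (a voiced consonant) → -el → *pivel*.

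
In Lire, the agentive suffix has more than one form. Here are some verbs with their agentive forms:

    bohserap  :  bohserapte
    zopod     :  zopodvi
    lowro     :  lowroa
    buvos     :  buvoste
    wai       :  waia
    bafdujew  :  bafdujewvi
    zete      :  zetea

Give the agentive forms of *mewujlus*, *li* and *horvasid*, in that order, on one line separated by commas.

The alternation tracks the final sound of the stem — -te when the stem ends in a voiceless consonant (*bohserap*, *buvos*); -vi when the stem ends in a voiced consonant (*zopod*, *bafdujew*); -a when the stem ends in a vowel (*lowro*, *wai*, *zete*).
*mewujlus*: final sound = /s/, a voiceless consonant → -te → *mewujluste*.
The final sound of *li* is /i/, which is a vowel, so the suffix is -a, giving *lia*.
*horvasid* — final sound /d/ (a voiced consonant) → -vi → *horvasidvi*.

mewujluste, lia, horvasidvi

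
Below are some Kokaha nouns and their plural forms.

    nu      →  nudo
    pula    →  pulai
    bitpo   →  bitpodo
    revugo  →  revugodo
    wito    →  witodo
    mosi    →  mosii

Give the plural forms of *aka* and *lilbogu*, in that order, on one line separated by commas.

akai, lilbogudo

The alternation tracks the last vowel of the stem — -do when the last vowel of the stem is a rounded vowel (*nu*, *bitpo*, *revugo*, *wito*); -i when the last vowel of the stem is an unrounded vowel (*pula*, *mosi*).
The last vowel of *aka* is /a/, which is an unrounded vowel, so the suffix is -i, giving *akai*.
The last vowel of *lilbogu* is /u/, which is a rounded vowel, so the suffix is -do, giving *lilbogudo*.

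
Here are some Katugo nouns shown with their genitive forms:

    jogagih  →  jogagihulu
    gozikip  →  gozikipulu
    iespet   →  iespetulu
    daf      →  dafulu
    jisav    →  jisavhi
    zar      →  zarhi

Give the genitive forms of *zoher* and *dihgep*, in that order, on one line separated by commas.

zoherhi, dihgepulu

Looking at the final consonant of each stem: -ulu when the stem ends in a voiceless consonant (*jogagih*, *gozikip*, *iespet*, *daf*); -hi when the stem ends in a voiced consonant (*jisav*, *zar*).
The final consonant of *zoher* is /r/, which is voiced, so the suffix is -hi, giving *zoherhi*.
Since the final consonant of *dihgep* is /p/ (voiceless), it takes -ulu, giving *dihgepulu*.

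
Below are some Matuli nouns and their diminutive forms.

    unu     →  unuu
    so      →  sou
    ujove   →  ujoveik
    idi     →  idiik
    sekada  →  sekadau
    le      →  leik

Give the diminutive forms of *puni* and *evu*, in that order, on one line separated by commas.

puniik, evuu

The alternation tracks the last vowel of the stem — -ik when the last vowel of the stem is a front vowel (*ujove*, *idi*, *le*); -u when the last vowel of the stem is a back vowel (*unu*, *so*, *sekada*).
The last vowel of *puni* is /i/, which is a front vowel, so the suffix is -ik, giving *puniik*.
The last vowel of *evu* is /u/, which is a back vowel, so the suffix is -u, giving *evuu*.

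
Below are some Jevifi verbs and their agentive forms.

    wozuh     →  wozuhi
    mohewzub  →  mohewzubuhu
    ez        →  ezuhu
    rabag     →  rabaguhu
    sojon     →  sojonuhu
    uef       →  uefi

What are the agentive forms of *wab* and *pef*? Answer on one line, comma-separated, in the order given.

The pattern is voicing of the final consonant: -i when the stem ends in a voiceless consonant (*wozuh*, *uef*); -uhu when the stem ends in a voiced consonant (*mohewzub*, *ez*, *rabag*, *sojon*).
*wab* — final consonant /b/ (voiced) → -uhu → *wabuhu*.
*pef* — final consonant /f/ (voiceless) → -i → *pefi*.

wabuhu, pefi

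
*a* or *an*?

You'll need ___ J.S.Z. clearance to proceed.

The indefinite article is chosen by the initial *sound* of the following word, not its spelling.
The initialism *J.S.Z.* is read letter by letter; the first letter, J, is pronounced /dʒeɪ/, which begins with a consonant sound.
So the article is *a*: You'll need a J.S.Z. clearance to proceed.

a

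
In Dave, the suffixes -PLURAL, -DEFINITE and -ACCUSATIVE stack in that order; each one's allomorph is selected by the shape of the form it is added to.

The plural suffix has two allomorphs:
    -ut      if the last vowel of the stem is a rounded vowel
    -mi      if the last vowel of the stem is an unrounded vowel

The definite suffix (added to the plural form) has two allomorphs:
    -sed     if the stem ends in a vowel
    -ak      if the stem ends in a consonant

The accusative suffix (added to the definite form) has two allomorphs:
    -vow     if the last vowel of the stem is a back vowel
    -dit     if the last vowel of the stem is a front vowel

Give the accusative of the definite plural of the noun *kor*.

Since the last vowel of *kor* is /o/ (a rounded vowel), it takes -ut, giving *korut*.
The final sound of the plural form *korut* is /t/, which is a consonant, so the definite suffix is -ak, giving *korutak*.
The definite form *korutak*: last vowel = /a/, a back vowel → -vow → *korutakvow*.

korutakvow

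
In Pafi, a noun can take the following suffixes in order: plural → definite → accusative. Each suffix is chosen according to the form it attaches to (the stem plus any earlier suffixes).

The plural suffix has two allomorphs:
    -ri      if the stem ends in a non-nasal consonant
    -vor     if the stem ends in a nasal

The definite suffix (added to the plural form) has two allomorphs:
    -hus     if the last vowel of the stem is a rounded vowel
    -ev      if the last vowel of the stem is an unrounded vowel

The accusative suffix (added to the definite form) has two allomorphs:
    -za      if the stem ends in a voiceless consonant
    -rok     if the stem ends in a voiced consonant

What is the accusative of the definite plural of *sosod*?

Since the final consonant of *sosod* is /d/ (non-nasal), it takes -ri, giving *sosodri*.
The plural form *sosodri* — last vowel /i/ (an unrounded vowel) → -ev → *sosodriev*.
The definite form *sosodriev*: final consonant = /v/, voiced → -rok → *sosodrievrok*.

sosodrievrok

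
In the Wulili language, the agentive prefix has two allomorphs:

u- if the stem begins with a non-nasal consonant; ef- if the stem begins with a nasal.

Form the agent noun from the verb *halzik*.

Since the first consonant of *halzik* is /h/ (non-nasal), it takes u-, giving *uhalzik*.

uhalzik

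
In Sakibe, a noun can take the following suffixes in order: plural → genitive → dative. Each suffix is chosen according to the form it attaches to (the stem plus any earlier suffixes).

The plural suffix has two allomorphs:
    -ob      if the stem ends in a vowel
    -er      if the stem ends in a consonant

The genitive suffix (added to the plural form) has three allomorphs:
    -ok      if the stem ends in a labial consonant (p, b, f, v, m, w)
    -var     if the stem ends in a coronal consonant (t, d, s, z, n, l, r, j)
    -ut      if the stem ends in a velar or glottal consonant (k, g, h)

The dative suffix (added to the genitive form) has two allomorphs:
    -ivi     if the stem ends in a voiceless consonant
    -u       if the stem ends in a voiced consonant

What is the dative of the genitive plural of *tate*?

tateobokivi

*tate* — final sound /e/ (a vowel) → -ob → *tateob*.
The plural form *tateob*: final consonant = /b/, labial → -ok → *tateobok*.
The genitive form *tateobok* — final consonant /k/ (voiceless) → -ivi → *tateobokivi*.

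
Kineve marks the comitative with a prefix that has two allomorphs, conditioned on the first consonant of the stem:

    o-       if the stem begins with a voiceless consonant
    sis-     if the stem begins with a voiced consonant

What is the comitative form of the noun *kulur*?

Since the first consonant of *kulur* is /k/ (voiceless), it takes o-, giving *okulur*.

okulur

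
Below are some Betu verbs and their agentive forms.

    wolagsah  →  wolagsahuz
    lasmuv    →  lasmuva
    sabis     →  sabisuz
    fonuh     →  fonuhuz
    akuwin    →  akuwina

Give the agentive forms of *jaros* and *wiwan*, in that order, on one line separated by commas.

jarosuz, wiwana

The alternation tracks the final consonant of the stem — -uz when the stem ends in a voiceless consonant (*wolagsah*, *sabis*, *fonuh*); -a when the stem ends in a voiced consonant (*lasmuv*, *akuwin*).
*jaros*: final consonant = /s/, voiceless → -uz → *jarosuz*.
*wiwan* — final consonant /n/ (voiced) → -a → *wiwana*.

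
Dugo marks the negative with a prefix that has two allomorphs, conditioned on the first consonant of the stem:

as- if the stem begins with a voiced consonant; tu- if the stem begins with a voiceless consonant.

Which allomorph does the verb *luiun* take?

as-

Since the first consonant of *luiun* is /l/ (voiced), it takes as-.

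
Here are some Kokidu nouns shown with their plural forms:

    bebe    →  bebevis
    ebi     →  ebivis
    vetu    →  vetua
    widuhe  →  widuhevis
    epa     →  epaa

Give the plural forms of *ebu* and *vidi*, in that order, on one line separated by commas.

The pattern is front/back vowel harmony: -vis when the last vowel of the stem is a front vowel (*bebe*, *ebi*, *widuhe*); -a when the last vowel of the stem is a back vowel (*vetu*, *epa*).
*ebu*: last vowel = /u/, a back vowel → -a → *ebua*.
Since the last vowel of *vidi* is /i/ (a front vowel), it takes -vis, giving *vidivis*.

ebua, vidivis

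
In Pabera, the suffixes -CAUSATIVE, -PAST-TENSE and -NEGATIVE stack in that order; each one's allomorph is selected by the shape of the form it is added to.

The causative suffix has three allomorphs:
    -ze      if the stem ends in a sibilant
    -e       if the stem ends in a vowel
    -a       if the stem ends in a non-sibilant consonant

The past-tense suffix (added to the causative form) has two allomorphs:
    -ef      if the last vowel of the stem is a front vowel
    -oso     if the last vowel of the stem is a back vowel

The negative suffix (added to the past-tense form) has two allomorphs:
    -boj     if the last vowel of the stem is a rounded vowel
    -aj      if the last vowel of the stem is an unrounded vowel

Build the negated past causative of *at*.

Since the final sound of *at* is /t/ (a non-sibilant consonant), it takes -a, giving *ata*.
The causative form *ata* — last vowel /a/ (a back vowel) → -oso → *ataoso*.
The past-tense form *ataoso* — last vowel /o/ (a rounded vowel) → -boj → *ataosoboj*.

ataosoboj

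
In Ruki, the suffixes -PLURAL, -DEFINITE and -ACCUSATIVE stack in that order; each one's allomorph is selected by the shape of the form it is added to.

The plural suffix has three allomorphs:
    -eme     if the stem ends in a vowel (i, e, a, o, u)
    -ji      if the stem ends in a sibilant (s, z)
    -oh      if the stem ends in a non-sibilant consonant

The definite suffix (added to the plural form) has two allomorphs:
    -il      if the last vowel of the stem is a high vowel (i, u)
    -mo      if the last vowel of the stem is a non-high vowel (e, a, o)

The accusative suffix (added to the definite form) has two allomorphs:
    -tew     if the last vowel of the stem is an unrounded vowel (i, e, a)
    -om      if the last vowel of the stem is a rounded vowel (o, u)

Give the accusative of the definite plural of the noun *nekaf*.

nekafohmoom

*nekaf*: final sound = /f/, a non-sibilant consonant → -oh → *nekafoh*.
The last vowel of the plural form *nekafoh* is /o/, which is a non-high vowel, so the definite suffix is -mo, giving *nekafohmo*.
The definite form *nekafohmo* — last vowel /o/ (a rounded vowel) → -om → *nekafohmoom*.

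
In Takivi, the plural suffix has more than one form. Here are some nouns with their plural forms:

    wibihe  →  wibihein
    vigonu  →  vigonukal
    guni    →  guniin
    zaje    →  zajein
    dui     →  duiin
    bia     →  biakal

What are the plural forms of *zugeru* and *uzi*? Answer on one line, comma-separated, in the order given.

The pattern is front/back vowel harmony: -in when the last vowel of the stem is a front vowel (*wibihe*, *guni*, *zaje*, *dui*); -kal when the last vowel of the stem is a back vowel (*vigonu*, *bia*).
The last vowel of *zugeru* is /u/, which is a back vowel, so the suffix is -kal, giving *zugerukal*.
*uzi* — last vowel /i/ (a front vowel) → -in → *uziin*.

zugerukal, uziin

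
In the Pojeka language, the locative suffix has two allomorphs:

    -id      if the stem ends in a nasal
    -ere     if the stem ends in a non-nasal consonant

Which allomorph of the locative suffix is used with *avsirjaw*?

-ere

The final consonant of *avsirjaw* is /w/, which is non-nasal, so the suffix is -ere.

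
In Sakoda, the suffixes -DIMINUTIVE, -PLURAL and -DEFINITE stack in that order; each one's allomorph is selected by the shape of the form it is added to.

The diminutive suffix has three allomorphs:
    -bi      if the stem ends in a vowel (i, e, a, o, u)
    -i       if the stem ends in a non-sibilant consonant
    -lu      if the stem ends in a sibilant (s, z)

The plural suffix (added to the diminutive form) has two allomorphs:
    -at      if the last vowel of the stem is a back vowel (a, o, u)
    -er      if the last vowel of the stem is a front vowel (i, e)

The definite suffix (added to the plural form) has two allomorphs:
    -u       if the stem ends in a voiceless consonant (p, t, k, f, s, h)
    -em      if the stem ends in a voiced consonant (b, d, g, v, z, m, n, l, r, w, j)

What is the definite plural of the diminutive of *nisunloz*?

The final sound of *nisunloz* is /z/, which is a sibilant, so the diminutive suffix is -lu, giving *nisunlozlu*.
The diminutive form *nisunlozlu* — last vowel /u/ (a back vowel) → -at → *nisunlozluat*.
Since the final consonant of the plural form *nisunlozluat* is /t/ (voiceless), it takes -u, giving *nisunlozluatu*.

nisunlozluatu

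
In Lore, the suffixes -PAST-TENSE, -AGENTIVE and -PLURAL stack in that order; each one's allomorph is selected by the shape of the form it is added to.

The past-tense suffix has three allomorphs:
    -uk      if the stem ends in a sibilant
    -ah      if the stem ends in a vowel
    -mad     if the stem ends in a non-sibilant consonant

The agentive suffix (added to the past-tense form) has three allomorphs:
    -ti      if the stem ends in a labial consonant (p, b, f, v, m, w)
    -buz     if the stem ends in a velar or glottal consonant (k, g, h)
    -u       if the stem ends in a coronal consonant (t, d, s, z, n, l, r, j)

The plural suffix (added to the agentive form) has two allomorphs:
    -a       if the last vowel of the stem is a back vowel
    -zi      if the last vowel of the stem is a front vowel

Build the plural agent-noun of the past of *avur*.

The final sound of *avur* is /r/, which is a non-sibilant consonant, so the past-tense suffix is -mad, giving *avurmad*.
The past-tense form *avurmad*: final consonant = /d/, coronal → -u → *avurmadu*.
The agentive form *avurmadu* — last vowel /u/ (a back vowel) → -a → *avurmadua*.

avurmadua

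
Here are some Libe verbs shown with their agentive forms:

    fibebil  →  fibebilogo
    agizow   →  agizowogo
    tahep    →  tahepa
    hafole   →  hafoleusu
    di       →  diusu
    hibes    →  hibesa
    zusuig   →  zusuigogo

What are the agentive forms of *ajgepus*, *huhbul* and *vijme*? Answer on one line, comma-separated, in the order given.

The alternation tracks the final sound of the stem — -a when the stem ends in a voiceless consonant (*tahep*, *hibes*); -ogo when the stem ends in a voiced consonant (*fibebil*, *agizow*, *zusuig*); -usu when the stem ends in a vowel (*hafole*, *di*).
The final sound of *ajgepus* is /s/, which is a voiceless consonant, so the suffix is -a, giving *ajgepusa*.
*huhbul* — final sound /l/ (a voiced consonant) → -ogo → *huhbulogo*.
The final sound of *vijme* is /e/, which is a vowel, so the suffix is -usu, giving *vijmeusu*.

ajgepusa, huhbulogo, vijmeusu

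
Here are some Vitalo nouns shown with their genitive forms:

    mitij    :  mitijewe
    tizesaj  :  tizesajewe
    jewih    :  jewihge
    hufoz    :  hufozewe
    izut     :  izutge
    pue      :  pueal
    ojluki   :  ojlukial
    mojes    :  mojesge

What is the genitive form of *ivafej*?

Looking at the final sound of each stem: -ge when the stem ends in a voiceless consonant (*jewih*, *izut*, *mojes*); -ewe when the stem ends in a voiced consonant (*mitij*, *tizesaj*, *hufoz*); -al when the stem ends in a vowel (*pue*, *ojluki*).
The final sound of *ivafej* is /j/, which is a voiced consonant, so the suffix is -ewe, giving *ivafejewe*.

ivafejewe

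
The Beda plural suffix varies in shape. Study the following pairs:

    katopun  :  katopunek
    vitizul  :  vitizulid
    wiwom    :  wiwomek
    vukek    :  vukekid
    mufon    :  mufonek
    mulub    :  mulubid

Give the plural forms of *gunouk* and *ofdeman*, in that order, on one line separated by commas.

gunoukid, ofdemanek

The suffix is conditioned by the final consonant: -ek when the stem ends in a nasal (*katopun*, *wiwom*, *mufon*); -id when the stem ends in a non-nasal consonant (*vitizul*, *vukek*, *mulub*).
Since the final consonant of *gunouk* is /k/ (non-nasal), it takes -id, giving *gunoukid*.
Since the final consonant of *ofdeman* is /n/ (a nasal), it takes -ek, giving *ofdemanek*.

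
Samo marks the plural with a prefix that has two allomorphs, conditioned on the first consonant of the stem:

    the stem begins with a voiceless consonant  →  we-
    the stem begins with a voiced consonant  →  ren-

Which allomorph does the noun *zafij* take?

ren-

The first consonant of *zafij* is /z/, which is voiced, so the prefix is ren-.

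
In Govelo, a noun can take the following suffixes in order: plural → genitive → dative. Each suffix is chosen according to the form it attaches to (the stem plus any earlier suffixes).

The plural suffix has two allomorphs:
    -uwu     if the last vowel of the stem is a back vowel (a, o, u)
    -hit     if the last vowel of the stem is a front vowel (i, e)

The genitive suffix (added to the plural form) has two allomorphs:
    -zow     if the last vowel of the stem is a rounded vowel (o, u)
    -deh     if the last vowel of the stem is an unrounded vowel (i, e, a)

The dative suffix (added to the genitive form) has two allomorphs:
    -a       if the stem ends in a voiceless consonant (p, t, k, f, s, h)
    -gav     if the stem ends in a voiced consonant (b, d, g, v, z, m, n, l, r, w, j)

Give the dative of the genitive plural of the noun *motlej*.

Since the last vowel of *motlej* is /e/ (a front vowel), it takes -hit, giving *motlejhit*.
The plural form *motlejhit*: last vowel = /i/, an unrounded vowel → -deh → *motlejhitdeh*.
The genitive form *motlejhitdeh* — final consonant /h/ (voiceless) → -a → *motlejhitdeha*.

motlejhitdeha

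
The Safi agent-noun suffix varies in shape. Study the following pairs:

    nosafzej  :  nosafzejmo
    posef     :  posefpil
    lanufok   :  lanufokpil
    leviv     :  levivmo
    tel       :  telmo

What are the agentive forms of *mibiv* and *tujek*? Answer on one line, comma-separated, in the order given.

mibivmo, tujekpil

The alternation tracks the final consonant of the stem — -pil when the stem ends in a voiceless consonant (*posef*, *lanufok*); -mo when the stem ends in a voiced consonant (*nosafzej*, *leviv*, *tel*).
Since the final consonant of *mibiv* is /v/ (voiced), it takes -mo, giving *mibivmo*.
The final consonant of *tujek* is /k/, which is voiceless, so the suffix is -pil, giving *tujekpil*.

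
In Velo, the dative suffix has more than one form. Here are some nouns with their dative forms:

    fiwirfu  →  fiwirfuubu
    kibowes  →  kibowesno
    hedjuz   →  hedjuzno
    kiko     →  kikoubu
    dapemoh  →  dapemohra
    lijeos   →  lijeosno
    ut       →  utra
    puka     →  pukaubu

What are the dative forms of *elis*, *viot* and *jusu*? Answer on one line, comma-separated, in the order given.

elisno, viotra, jusuubu

Looking at the final sound of each stem: -no when the stem ends in a sibilant (*kibowes*, *hedjuz*, *lijeos*); -ra when the stem ends in a non-sibilant consonant (*dapemoh*, *ut*); -ubu when the stem ends in a vowel (*fiwirfu*, *kiko*, *puka*).
The final sound of *elis* is /s/, which is a sibilant, so the suffix is -no, giving *elisno*.
*viot*: final sound = /t/, a non-sibilant consonant → -ra → *viotra*.
*jusu* — final sound /u/ (a vowel) → -ubu → *jusuubu*.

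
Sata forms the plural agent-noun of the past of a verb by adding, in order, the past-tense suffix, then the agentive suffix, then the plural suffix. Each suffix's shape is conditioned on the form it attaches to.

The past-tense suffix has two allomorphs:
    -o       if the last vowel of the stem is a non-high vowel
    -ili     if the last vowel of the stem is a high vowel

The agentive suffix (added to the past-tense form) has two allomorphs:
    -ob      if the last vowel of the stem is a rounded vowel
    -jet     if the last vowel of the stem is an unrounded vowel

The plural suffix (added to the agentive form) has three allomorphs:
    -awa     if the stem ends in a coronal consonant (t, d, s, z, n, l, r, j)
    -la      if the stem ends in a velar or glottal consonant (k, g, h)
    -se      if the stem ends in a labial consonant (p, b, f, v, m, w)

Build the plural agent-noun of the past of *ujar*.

ujaroobse

The last vowel of *ujar* is /a/, which is a non-high vowel, so the past-tense suffix is -o, giving *ujaro*.
The last vowel of the past-tense form *ujaro* is /o/, which is a rounded vowel, so the agentive suffix is -ob, giving *ujaroob*.
The agentive form *ujaroob*: final consonant = /b/, labial → -se → *ujaroobse*.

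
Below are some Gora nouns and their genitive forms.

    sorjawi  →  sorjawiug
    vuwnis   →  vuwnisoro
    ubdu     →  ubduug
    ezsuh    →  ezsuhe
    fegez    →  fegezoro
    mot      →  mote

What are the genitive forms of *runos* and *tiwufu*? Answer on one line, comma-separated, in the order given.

The suffix is conditioned by the final sound: -oro when the stem ends in a sibilant (*vuwnis*, *fegez*); -e when the stem ends in a non-sibilant consonant (*ezsuh*, *mot*); -ug when the stem ends in a vowel (*sorjawi*, *ubdu*).
The final sound of *runos* is /s/, which is a sibilant, so the suffix is -oro, giving *runosoro*.
The final sound of *tiwufu* is /u/, which is a vowel, so the suffix is -ug, giving *tiwufuug*.

runosoro, tiwufuug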